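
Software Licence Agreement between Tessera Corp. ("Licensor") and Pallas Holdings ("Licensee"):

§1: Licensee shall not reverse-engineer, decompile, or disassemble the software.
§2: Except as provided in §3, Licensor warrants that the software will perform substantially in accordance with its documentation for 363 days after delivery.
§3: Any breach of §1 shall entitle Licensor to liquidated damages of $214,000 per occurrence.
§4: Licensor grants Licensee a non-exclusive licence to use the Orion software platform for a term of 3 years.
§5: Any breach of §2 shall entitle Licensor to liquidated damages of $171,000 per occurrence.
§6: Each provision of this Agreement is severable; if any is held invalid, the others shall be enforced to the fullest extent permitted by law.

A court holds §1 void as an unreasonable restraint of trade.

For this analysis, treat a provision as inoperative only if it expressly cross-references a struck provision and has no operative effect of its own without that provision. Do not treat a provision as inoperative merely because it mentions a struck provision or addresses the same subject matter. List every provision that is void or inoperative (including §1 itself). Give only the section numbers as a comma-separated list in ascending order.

§1 is struck. The whole of §3 is the liquidated-damages amount, defined by reference to §1, so §3 cannot stand once §1 is removed. §2 mentions §3 but its own obligation stands independently of §3, so §2 is not affected. Under the severability clause in §6, the remaining provisions continue in force. §2, §4, §5, and §6 remain in effect.

1, 3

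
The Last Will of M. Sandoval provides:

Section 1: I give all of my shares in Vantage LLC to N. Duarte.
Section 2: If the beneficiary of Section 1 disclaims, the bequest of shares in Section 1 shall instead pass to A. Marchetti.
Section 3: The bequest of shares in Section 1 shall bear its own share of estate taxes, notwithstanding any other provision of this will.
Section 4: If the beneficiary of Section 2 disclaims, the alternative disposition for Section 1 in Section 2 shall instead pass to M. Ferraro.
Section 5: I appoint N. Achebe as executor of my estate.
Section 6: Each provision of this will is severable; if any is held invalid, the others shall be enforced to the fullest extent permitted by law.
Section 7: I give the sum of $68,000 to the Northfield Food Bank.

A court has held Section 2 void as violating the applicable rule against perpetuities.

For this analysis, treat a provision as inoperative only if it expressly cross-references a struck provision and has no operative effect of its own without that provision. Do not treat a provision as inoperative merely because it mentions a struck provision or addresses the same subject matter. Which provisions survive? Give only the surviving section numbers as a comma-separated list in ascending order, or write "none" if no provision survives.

1, 3, 5, 6, 7

Section 2 is struck. Section 4 merely fixes the alternative disposition for Section 2; with Section 2 gone it has nothing to operate on and falls away. Section 6 is a severability clause and preserves every provision that can still be given independent effect. That leaves Section 1, Section 3, Section 5, Section 6, and Section 7 in effect.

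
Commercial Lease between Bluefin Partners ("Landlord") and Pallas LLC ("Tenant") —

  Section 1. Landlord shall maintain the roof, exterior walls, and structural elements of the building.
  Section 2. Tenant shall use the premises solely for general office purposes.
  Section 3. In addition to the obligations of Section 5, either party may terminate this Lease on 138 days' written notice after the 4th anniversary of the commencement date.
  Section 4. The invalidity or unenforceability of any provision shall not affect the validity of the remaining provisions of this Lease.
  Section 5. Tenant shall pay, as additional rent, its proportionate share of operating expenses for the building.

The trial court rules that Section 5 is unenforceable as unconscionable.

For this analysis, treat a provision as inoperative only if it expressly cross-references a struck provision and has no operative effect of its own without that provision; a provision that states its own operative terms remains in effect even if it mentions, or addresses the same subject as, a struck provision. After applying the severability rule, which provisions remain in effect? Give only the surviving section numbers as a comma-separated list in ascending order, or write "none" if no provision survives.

Section 5 is struck. Although Section 3 refers to Section 5, its operative terms do not depend on Section 5, so it remains in effect. No other provision's operative terms depend on Section 5. Under the severability clause in Section 4, the remaining provisions continue in force. The provisions still in force are Section 1, Section 2, Section 3, and Section 4.

1, 2, 3, 4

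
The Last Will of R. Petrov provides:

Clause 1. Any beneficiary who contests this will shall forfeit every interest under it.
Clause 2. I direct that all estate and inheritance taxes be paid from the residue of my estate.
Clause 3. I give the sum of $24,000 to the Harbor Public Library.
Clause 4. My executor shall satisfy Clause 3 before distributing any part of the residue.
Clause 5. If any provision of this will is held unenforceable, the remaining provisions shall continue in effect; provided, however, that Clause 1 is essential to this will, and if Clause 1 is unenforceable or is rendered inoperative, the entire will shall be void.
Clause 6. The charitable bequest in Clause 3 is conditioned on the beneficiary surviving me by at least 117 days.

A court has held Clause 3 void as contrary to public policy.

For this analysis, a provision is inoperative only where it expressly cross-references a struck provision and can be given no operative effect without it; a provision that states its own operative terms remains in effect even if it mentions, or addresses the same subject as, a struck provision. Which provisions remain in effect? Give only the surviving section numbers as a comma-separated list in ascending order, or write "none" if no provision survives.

Clause 3 is struck. Clause 4 operates only by reference to Clause 3, so it falls with Clause 3. Clause 6 has no operative effect of its own apart from Clause 3 and is therefore inoperative. Clause 5 makes Clause 1 an essential term, but Clause 1 is unaffected, so the severability proviso in Clause 5 preserves the remaining provisions. That leaves Clause 1, Clause 2, and Clause 5 in effect.

1, 2, 5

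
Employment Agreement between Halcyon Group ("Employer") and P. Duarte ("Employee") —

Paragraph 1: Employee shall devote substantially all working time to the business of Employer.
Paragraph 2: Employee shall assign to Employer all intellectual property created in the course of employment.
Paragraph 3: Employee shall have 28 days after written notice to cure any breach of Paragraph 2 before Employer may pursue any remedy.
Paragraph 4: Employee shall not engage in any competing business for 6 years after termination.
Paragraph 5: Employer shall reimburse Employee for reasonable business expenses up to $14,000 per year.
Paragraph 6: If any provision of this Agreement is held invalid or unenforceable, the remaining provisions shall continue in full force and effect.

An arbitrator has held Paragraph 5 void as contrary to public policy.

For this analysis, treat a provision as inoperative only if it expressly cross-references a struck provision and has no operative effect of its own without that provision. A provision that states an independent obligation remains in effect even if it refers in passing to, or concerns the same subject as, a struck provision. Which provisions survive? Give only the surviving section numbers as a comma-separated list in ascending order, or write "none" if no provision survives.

Paragraph 5 is struck. Nothing else in the Agreement is defined by reference to Paragraph 5. Under the severability clause in Paragraph 6, the remaining provisions continue in force. Paragraph 1, Paragraph 2, Paragraph 3, Paragraph 4, and Paragraph 6 remain in effect.

1, 2, 3, 4, 6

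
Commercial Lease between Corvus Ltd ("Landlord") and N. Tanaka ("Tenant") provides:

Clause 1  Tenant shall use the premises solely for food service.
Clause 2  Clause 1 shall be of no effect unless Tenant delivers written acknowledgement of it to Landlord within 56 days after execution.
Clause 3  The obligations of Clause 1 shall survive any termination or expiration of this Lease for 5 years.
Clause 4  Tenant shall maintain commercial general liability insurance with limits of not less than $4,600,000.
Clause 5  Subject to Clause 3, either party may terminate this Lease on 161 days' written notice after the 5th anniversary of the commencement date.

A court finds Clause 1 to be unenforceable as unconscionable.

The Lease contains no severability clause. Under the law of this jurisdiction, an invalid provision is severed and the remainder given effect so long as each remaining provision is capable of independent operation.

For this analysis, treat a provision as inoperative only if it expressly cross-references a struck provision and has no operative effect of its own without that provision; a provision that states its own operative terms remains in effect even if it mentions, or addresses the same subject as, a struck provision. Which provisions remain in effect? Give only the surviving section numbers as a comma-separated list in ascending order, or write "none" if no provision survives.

Clause 1 is struck. The only function of Clause 2 is the acknowledgement condition for Clause 1, so it cannot stand once Clause 1 is removed. Clause 3 merely fixes the survival period for Clause 1; with Clause 1 gone it has nothing to operate on and falls away. Although Clause 5 refers to Clause 3, its operative terms do not depend on Clause 3, so it remains in effect. With no severability clause, the stated default rule severs what cannot stand and enforces each remaining provision that can operate on its own. Clause 4 and Clause 5 remain in effect.

4, 5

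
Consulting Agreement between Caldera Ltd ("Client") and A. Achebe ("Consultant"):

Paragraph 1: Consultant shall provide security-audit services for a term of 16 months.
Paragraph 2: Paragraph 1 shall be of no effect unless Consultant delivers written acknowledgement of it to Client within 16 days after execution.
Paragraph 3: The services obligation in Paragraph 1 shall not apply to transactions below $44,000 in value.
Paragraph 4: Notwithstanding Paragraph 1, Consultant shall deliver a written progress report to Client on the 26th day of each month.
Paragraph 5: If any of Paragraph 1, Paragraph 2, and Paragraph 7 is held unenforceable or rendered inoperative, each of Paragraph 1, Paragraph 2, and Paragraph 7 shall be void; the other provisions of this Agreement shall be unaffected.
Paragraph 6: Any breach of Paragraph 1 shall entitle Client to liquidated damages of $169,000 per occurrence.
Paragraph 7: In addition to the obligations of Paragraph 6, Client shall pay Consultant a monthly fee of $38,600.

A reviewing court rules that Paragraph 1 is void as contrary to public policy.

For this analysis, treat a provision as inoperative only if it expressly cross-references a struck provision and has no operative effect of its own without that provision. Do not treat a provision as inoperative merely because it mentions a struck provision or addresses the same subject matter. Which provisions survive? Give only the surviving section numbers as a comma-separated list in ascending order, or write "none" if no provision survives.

Paragraph 1 is struck. Paragraph 2 merely fixes the acknowledgement condition for Paragraph 1; with Paragraph 1 gone it has nothing to operate on and falls away. Paragraph 3 has no operative effect of its own apart from Paragraph 1 and is therefore inoperative. Paragraph 6 does nothing except set the liquidated-damages amount by reference to Paragraph 1; with Paragraph 1 gone it has no independent effect and is inoperative. Although Paragraph 4 refers to Paragraph 1, its operative terms do not depend on Paragraph 1, so it remains in effect. Paragraph 5 declares Paragraph 1, Paragraph 2, and Paragraph 7 mutually dependent; since one of them has fallen, all of them are of no effect. That brings down Paragraph 7 as well. The remainder continues in force under Paragraph 5. That leaves Paragraph 4 and Paragraph 5 in effect.

4, 5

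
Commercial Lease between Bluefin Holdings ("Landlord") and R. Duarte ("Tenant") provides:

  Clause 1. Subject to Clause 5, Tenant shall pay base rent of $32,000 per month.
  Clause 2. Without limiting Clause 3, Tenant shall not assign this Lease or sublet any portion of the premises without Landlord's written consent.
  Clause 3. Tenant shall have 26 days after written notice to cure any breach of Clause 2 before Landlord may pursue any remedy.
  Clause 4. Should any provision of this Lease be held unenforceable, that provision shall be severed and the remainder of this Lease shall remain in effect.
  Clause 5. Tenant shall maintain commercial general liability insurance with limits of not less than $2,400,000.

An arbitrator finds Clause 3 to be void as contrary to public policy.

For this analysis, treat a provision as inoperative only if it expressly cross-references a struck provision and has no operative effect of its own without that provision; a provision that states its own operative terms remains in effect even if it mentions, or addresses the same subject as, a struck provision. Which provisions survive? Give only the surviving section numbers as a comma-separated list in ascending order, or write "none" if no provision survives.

Clause 3 is struck. Although Clause 2 refers to Clause 3, its operative terms do not depend on Clause 3, so it remains in effect. Nothing else in the Lease is defined by reference to Clause 3. Clause 4 is a severability clause and preserves every provision that can still be given independent effect. That leaves Clause 1, Clause 2, Clause 4, and Clause 5 in effect.

1, 2, 4, 5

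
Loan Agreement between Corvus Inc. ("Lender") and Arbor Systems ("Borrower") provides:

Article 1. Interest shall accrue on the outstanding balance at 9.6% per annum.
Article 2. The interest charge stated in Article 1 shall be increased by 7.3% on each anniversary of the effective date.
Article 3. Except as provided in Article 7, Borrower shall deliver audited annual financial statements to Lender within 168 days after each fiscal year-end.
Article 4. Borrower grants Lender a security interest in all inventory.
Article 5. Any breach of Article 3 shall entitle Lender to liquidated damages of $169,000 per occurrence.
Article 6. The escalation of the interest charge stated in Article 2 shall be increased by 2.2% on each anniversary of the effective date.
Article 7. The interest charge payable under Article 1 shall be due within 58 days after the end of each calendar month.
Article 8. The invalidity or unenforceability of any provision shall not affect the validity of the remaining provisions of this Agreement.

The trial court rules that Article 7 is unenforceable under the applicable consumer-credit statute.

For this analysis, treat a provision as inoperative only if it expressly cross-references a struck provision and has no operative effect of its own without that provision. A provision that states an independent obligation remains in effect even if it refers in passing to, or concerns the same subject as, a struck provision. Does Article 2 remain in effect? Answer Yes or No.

Article 7 is struck. Article 3 mentions Article 7 but its own obligation stands independently of Article 7, so Article 3 is not affected. No other provision's operative terms depend on Article 7. Article 8 is a severability clause and preserves every provision that can still be given independent effect. The provisions still in force are Article 1, Article 2, Article 3, Article 4, Article 5, Article 6, and Article 8. Article 2 is among the surviving provisions, so the answer is yes.

Yes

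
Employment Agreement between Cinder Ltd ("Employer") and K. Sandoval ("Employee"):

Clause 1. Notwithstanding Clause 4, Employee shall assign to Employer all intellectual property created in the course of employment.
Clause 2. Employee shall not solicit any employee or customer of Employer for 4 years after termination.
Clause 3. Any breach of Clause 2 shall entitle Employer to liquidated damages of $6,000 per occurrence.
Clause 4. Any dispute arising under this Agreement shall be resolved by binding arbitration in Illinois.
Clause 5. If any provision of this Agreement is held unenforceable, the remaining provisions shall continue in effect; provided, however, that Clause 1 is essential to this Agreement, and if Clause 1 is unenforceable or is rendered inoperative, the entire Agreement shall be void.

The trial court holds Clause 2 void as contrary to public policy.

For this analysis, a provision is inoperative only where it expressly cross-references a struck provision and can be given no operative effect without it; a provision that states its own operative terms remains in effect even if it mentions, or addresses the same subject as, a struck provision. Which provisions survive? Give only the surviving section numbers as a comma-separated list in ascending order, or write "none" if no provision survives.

1, 4, 5

Clause 2 is struck. Clause 3 has no operative effect of its own apart from Clause 2 and is therefore inoperative. Clause 5 makes Clause 1 an essential term, but Clause 1 is unaffected, so the severability proviso in Clause 5 preserves the remaining provisions. Clause 1, Clause 4, and Clause 5 remain in effect.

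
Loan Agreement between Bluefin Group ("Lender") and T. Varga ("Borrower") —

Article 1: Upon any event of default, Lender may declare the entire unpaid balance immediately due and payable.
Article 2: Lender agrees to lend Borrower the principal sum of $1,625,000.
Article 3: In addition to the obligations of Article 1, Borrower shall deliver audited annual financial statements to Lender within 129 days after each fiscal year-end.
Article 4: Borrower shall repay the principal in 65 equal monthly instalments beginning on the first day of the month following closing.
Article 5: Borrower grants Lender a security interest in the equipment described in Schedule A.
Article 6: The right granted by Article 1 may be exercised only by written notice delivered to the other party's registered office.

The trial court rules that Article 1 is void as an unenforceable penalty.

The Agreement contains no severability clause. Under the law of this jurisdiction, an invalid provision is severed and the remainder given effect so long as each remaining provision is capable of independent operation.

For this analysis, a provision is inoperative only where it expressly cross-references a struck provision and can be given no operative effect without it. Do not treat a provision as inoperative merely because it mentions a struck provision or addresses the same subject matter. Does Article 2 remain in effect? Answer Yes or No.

Article 1 is struck. Article 6 operates only by reference to Article 1, so it falls with Article 1. Although Article 3 refers to Article 1, its operative terms do not depend on Article 1, so it remains in effect. With no severability clause, the stated default rule severs what cannot stand and enforces each remaining provision that can operate on its own. Article 2, Article 3, Article 4, and Article 5 remain in effect. Article 2 is among the surviving provisions, so the answer is yes.

Yes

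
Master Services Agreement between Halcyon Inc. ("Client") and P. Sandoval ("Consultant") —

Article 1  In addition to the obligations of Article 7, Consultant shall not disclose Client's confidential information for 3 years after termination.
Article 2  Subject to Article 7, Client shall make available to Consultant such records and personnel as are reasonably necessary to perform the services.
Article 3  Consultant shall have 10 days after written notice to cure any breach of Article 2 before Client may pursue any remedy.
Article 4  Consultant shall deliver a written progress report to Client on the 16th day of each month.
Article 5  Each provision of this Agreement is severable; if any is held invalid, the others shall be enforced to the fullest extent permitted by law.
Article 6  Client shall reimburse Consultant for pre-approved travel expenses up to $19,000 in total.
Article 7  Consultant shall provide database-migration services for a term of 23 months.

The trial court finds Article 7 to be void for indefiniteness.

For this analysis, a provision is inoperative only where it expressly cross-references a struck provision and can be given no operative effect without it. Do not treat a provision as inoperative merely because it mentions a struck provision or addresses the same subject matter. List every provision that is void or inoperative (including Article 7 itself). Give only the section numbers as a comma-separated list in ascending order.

Article 7 is struck. Article 1 mentions Article 7 but its own obligation stands independently of Article 7, so Article 1 is not affected. Article 2 mentions Article 7 but its own obligation stands independently of Article 7, so Article 2 is not affected. Nothing else in the Agreement is defined by reference to Article 7. Under the severability clause in Article 5, the remaining provisions continue in force. That leaves Article 1, Article 2, Article 3, Article 4, Article 5, and Article 6 in effect.

7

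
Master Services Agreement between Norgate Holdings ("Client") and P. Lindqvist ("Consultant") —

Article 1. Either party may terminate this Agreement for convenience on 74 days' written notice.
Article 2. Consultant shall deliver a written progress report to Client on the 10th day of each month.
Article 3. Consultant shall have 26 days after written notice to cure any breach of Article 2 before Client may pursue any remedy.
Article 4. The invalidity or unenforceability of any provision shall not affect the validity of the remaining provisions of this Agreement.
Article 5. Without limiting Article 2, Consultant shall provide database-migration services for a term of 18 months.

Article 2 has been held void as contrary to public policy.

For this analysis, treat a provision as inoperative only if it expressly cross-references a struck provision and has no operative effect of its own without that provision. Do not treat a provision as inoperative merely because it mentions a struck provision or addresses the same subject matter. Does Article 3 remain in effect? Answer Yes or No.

No

Article 2 is struck. Article 3 operates only by reference to Article 2, so it falls with Article 2. Article 5 mentions Article 2 but its own obligation stands independently of Article 2, so Article 5 is not affected. Article 4 is a severability clause and preserves every provision that can still be given independent effect. The provisions still in force are Article 1, Article 4, and Article 5. Article 3 is among the inoperative provisions, so the answer is no.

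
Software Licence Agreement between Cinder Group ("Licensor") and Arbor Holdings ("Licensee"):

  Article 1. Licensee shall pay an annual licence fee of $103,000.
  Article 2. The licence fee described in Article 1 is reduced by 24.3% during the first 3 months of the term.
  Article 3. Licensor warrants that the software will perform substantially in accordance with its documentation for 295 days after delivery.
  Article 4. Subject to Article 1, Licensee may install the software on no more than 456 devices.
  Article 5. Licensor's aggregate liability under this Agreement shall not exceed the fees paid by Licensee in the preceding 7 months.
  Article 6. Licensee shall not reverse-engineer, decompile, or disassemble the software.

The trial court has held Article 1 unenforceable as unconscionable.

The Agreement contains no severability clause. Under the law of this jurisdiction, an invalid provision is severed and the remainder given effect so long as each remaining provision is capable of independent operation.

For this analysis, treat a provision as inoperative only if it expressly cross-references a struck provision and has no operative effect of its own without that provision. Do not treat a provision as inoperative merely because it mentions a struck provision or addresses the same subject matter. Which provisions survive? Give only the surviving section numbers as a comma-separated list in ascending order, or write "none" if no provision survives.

Article 1 is struck. Article 2 does nothing except set the introductory reduction to the licence fee by reference to Article 1; with Article 1 gone it has no independent effect and is inoperative. Although Article 4 refers to Article 1, its operative terms do not depend on Article 1, so it remains in effect. With no severability clause, the stated default rule severs what cannot stand and enforces each remaining provision that can operate on its own. The provisions still in force are Article 3, Article 4, Article 5, and Article 6.

3, 4, 5, 6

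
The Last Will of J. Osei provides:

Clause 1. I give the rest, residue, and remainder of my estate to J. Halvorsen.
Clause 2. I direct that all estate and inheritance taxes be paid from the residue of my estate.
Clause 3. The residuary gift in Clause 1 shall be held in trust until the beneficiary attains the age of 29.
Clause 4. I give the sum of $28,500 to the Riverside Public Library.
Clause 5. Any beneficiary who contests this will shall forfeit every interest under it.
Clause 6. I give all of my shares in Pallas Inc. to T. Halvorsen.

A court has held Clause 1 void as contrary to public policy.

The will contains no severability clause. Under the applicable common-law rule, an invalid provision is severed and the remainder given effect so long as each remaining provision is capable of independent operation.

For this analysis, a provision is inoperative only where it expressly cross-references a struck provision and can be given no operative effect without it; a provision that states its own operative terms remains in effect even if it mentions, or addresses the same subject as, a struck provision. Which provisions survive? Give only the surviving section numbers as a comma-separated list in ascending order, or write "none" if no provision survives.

Clause 1 is struck. Clause 3 merely fixes the trust for Clause 1; with Clause 1 gone it has nothing to operate on and falls away. With no severability clause, the stated default rule severs what cannot stand and enforces each remaining provision that can operate on its own. The provisions still in force are Clause 2, Clause 4, Clause 5, and Clause 6.

2, 4, 5, 6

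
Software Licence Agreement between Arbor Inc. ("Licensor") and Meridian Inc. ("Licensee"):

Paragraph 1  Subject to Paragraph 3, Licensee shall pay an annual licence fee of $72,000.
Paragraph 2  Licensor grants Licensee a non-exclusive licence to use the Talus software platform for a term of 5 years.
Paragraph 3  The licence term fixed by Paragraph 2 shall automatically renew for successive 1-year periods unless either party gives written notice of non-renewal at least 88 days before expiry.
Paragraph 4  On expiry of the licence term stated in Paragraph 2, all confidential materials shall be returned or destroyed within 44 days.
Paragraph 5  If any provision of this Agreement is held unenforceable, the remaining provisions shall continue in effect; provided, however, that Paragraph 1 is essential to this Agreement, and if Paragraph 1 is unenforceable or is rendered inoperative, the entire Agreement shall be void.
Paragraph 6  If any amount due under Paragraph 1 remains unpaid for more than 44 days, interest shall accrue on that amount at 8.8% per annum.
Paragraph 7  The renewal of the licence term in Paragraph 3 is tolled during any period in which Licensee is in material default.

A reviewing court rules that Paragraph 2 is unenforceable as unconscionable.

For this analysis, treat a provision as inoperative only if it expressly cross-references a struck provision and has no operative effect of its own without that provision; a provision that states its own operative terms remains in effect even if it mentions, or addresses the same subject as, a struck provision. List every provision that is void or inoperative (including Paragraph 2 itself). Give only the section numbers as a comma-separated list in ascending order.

2, 3, 4, 7

Paragraph 2 is struck. Paragraph 3 operates only by reference to Paragraph 2, so it falls with Paragraph 2. The only function of Paragraph 4 is the return obligation tied to Paragraph 2, so it cannot stand once Paragraph 2 is removed. Paragraph 7 operates only by reference to Paragraph 3, so it falls with Paragraph 3. Paragraph 1 mentions Paragraph 3 but its own obligation stands independently of Paragraph 3, so Paragraph 1 is not affected. Paragraph 5 makes Paragraph 1 an essential term, but Paragraph 1 is unaffected, so the severability proviso in Paragraph 5 preserves the remaining provisions. That leaves Paragraph 1, Paragraph 5, and Paragraph 6 in effect.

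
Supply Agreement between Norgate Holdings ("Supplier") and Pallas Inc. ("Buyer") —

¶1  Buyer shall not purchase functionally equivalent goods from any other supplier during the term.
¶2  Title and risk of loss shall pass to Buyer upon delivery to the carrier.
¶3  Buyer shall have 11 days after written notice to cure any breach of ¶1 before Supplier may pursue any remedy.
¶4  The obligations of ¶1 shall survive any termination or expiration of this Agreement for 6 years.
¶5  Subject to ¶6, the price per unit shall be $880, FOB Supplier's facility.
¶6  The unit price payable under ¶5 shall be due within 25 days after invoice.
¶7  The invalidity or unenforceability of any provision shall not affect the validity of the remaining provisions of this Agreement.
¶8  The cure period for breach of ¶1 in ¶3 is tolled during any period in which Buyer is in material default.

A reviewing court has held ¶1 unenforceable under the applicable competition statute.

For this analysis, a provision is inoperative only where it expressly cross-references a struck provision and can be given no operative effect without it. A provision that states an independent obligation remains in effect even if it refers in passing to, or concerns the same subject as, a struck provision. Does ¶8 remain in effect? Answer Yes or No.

No

¶1 is struck. ¶3 has no operative effect of its own apart from ¶1 and is therefore inoperative. ¶4 has no operative effect of its own apart from ¶1 and is therefore inoperative. ¶8 operates only by reference to ¶3, so it falls with ¶3. ¶7 is a severability clause and preserves every provision that can still be given independent effect. That leaves ¶2, ¶5, ¶6, and ¶7 in effect. ¶8 is among the inoperative provisions, so the answer is no.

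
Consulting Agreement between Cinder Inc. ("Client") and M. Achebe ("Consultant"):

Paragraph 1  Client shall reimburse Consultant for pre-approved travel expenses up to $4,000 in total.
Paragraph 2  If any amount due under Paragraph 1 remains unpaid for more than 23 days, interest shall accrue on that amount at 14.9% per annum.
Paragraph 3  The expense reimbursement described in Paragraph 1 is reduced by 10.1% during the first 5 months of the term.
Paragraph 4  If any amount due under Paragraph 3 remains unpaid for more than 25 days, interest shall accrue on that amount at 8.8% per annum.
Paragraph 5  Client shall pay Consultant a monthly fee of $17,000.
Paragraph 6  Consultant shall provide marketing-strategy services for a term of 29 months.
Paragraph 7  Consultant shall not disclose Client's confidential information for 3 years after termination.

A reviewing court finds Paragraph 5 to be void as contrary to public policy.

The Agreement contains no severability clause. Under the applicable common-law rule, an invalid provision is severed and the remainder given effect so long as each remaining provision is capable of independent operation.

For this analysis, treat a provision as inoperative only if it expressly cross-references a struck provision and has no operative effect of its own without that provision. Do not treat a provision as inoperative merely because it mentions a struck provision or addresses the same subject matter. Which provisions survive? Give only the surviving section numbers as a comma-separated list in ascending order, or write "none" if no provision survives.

Paragraph 5 is struck. No other provision's operative terms depend on Paragraph 5. With no severability clause, the stated default rule severs what cannot stand and enforces each remaining provision that can operate on its own. Paragraph 1, Paragraph 2, Paragraph 3, Paragraph 4, Paragraph 6, and Paragraph 7 remain in effect.

1, 2, 3, 4, 6, 7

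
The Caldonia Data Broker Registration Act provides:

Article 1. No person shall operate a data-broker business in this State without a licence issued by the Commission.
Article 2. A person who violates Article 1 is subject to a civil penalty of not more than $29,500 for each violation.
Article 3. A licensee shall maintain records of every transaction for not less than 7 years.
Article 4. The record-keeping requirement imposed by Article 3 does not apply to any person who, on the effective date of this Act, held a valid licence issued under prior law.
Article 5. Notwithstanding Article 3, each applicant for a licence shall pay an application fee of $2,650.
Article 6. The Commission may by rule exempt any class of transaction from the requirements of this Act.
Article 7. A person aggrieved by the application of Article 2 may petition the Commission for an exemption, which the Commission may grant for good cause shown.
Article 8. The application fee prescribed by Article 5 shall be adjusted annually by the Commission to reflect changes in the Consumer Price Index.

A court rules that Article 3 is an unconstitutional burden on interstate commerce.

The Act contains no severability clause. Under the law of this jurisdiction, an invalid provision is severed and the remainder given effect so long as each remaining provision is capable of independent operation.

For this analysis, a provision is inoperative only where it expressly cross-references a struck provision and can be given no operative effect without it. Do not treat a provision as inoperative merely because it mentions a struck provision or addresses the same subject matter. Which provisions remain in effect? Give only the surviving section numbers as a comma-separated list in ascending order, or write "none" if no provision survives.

1, 2, 5, 6, 7, 8

Article 3 is struck. Article 4 merely fixes the grandfather exemption from Article 3; with Article 3 gone it has nothing to operate on and falls away. Article 5 mentions Article 3 but its own obligation stands independently of Article 3, so Article 5 is not affected. Under the stated default rule, only provisions that cannot operate independently fall away; the rest are enforced. The provisions still in force are Article 1, Article 2, Article 5, Article 6, Article 7, and Article 8.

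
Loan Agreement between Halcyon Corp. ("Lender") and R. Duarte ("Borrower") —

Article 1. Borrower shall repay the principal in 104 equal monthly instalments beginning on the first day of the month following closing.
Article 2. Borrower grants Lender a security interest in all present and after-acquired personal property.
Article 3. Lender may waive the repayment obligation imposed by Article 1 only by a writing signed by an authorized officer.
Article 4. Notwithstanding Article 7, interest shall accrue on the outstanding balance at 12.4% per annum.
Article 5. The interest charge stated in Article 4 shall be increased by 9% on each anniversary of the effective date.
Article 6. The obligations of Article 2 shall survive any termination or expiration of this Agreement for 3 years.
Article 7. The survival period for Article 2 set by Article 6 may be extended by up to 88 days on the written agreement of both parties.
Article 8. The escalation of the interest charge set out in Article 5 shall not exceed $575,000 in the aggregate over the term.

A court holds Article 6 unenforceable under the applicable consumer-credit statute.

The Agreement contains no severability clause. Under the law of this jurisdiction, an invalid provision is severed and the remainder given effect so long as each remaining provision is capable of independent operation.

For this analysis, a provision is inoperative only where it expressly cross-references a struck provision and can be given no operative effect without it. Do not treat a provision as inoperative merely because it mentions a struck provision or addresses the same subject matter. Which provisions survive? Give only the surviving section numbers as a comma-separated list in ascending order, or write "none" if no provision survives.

Article 6 is struck. The whole of Article 7 is the extension of the survival period for Article 2, defined by reference to Article 6, so Article 7 cannot stand once Article 6 is removed. Although Article 4 refers to Article 7, its operative terms do not depend on Article 7, so it remains in effect. Under the stated default rule, only provisions that cannot operate independently fall away; the rest are enforced. Article 1, Article 2, Article 3, Article 4, Article 5, and Article 8 remain in effect.

1, 2, 3, 4, 5, 8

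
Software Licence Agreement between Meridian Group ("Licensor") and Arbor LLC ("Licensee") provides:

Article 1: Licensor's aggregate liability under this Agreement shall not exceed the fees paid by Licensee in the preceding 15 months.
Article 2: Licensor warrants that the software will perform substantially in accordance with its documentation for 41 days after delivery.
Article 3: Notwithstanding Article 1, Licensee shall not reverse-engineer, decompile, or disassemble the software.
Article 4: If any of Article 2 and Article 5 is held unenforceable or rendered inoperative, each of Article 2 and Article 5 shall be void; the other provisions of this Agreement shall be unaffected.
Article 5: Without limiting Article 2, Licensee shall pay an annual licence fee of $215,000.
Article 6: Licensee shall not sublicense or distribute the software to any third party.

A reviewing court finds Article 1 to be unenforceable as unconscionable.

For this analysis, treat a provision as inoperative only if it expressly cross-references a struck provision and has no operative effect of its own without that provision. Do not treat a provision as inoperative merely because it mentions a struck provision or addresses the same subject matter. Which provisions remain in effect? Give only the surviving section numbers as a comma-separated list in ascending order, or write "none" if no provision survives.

2, 3, 4, 5, 6

Article 1 is struck. Article 3 mentions Article 1 but its own obligation stands independently of Article 1, so Article 3 is not affected. No other provision's operative terms depend on Article 1. Article 4 ties Article 2 and Article 5 together, but none of those is affected here; the remaining provisions continue in force under Article 4. That leaves Article 2, Article 3, Article 4, Article 5, and Article 6 in effect.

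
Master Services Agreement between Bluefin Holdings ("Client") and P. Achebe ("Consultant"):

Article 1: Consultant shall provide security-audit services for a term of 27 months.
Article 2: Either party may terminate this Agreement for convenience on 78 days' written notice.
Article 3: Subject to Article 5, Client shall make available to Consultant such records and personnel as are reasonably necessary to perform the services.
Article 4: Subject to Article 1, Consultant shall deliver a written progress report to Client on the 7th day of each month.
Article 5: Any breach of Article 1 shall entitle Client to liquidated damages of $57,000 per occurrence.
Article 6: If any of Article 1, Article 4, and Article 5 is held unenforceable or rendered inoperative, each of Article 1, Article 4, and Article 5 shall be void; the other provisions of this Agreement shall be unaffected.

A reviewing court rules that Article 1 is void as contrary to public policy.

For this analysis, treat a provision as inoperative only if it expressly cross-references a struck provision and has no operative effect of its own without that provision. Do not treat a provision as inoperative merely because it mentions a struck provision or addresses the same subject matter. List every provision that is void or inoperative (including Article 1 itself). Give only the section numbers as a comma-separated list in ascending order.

1, 4, 5

Article 1 is struck. Article 5 has no operative effect of its own apart from Article 1 and is therefore inoperative. Article 3 mentions Article 5 but its own obligation stands independently of Article 5, so Article 3 is not affected. Article 6 declares Article 1, Article 4, and Article 5 mutually dependent; since one of them has fallen, all of them are of no effect. That brings down Article 4 as well. The remainder continues in force under Article 6. That leaves Article 2, Article 3, and Article 6 in effect.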